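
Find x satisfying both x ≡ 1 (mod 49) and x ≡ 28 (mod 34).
1422

Using Chinese Remainder Theorem:
M = 49 × 34 = 1666
M1 = 34, M2 = 49
y1 = 34^(-1) mod 49 = 13
y2 = 49^(-1) mod 34 = 25
x = (1×34×13 + 28×49×25) mod 1666 = 1422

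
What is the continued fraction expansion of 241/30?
[8; 30]

Euclidean algorithm steps:
241 = 8 × 30 + 1
30 = 30 × 1 + 0
Continued fraction: [8; 30]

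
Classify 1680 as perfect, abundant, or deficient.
abundant

Proper divisors of 1680: sum = 1 + 2 + 3 + 4 + 5 + 6 + 7 + 8 + ... + 336 + 420 + 560 + 840 (39 divisors) = 4272
Since 4272 > 1680, 1680 is abundant.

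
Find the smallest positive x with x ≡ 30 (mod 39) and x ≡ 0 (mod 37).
888

Using Chinese Remainder Theorem:
M = 39 × 37 = 1443
M1 = 37, M2 = 39
y1 = 37^(-1) mod 39 = 19
y2 = 39^(-1) mod 37 = 19
x = (30×37×19 + 0×39×19) mod 1443 = 888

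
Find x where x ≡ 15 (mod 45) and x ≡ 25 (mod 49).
1005

Using Chinese Remainder Theorem:
M = 45 × 49 = 2205
M1 = 49, M2 = 45
y1 = 49^(-1) mod 45 = 34
y2 = 45^(-1) mod 49 = 12
x = (15×49×34 + 25×45×12) mod 2205 = 1005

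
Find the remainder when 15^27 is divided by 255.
60

Repeated squaring. Binary of 27 = 11011.
15^1 ≡ 15 (mod 255); 15^2 ≡ 225 (mod 255); 15^4 ≡ 135 (mod 255); 15^8 ≡ 120 (mod 255); 15^16 ≡ 120 (mod 255)
15^27 = 15^1 × 15^2 × 15^8 × 15^16 ≡ 60 (mod 255)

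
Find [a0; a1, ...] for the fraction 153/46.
[3; 3, 15]

Euclidean algorithm steps:
153 = 3 × 46 + 15
46 = 3 × 15 + 1
15 = 15 × 1 + 0
Continued fraction: [3; 3, 15]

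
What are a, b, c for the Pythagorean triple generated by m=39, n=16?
(1265, 1248, 1777)

Euclid's formula: a = m² - n², b = 2mn, c = m² + n²
m = 39, n = 16
a = 39² - 16² = 1521 - 256 = 1265
b = 2 × 39 × 16 = 1248
c = 39² + 16² = 1521 + 256 = 1777
Verification: 1265² + 1248² = 1600225 + 1557504 = 3157729 = 1777² ✓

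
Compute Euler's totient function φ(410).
160

410 = 2 × 5 × 41
φ(n) = n × ∏(1 - 1/p) for each prime p dividing n
φ(410) = 410 × (1 - 1/2) × (1 - 1/5) × (1 - 1/41) = 160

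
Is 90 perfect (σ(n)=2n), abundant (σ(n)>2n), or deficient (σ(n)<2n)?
abundant

Proper divisors of 90: sum = 1 + 2 + 3 + 5 + 6 + 9 + 10 + 15 + 18 + 30 + 45 = 144
Since 144 > 90, 90 is abundant.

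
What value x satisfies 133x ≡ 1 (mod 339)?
130

gcd(133, 339) = 1, so the inverse exists.
Extended Euclidean algorithm on (339, 133):
339 = 2 × 133 + 73  ⟹  73 = (1)·339 + (-2)·133
133 = 1 × 73 + 60  ⟹  60 = (-1)·339 + (3)·133
73 = 1 × 60 + 13  ⟹  13 = (2)·339 + (-5)·133
60 = 4 × 13 + 8  ⟹  8 = (-9)·339 + (23)·133
13 = 1 × 8 + 5  ⟹  5 = (11)·339 + (-28)·133
8 = 1 × 5 + 3  ⟹  3 = (-20)·339 + (51)·133
5 = 1 × 3 + 2  ⟹  2 = (31)·339 + (-79)·133
3 = 1 × 2 + 1  ⟹  1 = (-51)·339 + (130)·133
So (130)·133 ≡ 1 (mod 339), i.e. 133^(-1) ≡ 130 (mod 339).
Check: 133 × 130 = 17290 ≡ 1 (mod 339)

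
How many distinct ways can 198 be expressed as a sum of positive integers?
3345365983698

p(n) counts ways to write n as a sum of positive integers (order ignored).
Euler's pentagonal recurrence: p(k) = p(k-1) + p(k-2) - p(k-5) - p(k-7) + p(k-12) + p(k-15) - ... (offsets j(3j∓1)/2, signs ++--, p(0)=1, p(<0)=0).
DP table for k = 0..197: p(0)=1, p(1)=1, p(2)=2, p(3)=3, p(4)=5, p(5)=7, p(6)=11, p(7)=15, p(8)=22, p(9)=30, p(10)=42, p(11)=56, p(12)=77, p(13)=101, p(14)=135, p(15)=176, p(16)=231, p(17)=297, p(18)=385, p(19)=490, p(20)=627, p(21)=792, p(22)=1002, p(23)=1255, p(24)=1575, p(25)=1958, p(26)=2436, p(27)=3010, p(28)=3718, p(29)=4565, p(30)=5604, p(31)=6842, p(32)=8349, p(33)=10143, p(34)=12310, p(35)=14883, p(36)=17977, p(37)=21637, p(38)=26015, p(39)=31185, p(40)=37338, p(41)=44583, p(42)=53174, p(43)=63261, p(44)=75175, p(45)=89134, p(46)=105558, p(47)=124754, p(48)=147273, p(49)=173525, p(50)=204226, p(51)=239943, p(52)=281589, p(53)=329931, p(54)=386155, p(55)=451276, p(56)=526823, p(57)=614154, p(58)=715220, p(59)=831820, p(60)=966467, p(61)=1121505, p(62)=1300156, p(63)=1505499, p(64)=1741630, p(65)=2012558, p(66)=2323520, p(67)=2679689, p(68)=3087735, p(69)=3554345, p(70)=4087968, p(71)=4697205, p(72)=5392783, p(73)=6185689, p(74)=7089500, p(75)=8118264, p(76)=9289091, p(77)=10619863, p(78)=12132164, p(79)=13848650, p(80)=15796476, p(81)=18004327, p(82)=20506255, p(83)=23338469, p(84)=26543660, p(85)=30167357, p(86)=34262962, p(87)=38887673, p(88)=44108109, p(89)=49995925, p(90)=56634173, p(91)=64112359, p(92)=72533807, p(93)=82010177, p(94)=92669720, p(95)=104651419, p(96)=118114304, p(97)=133230930, p(98)=150198136, p(99)=169229875, p(100)=190569292, p(101)=214481126, p(102)=241265379, p(103)=271248950, p(104)=304801365, p(105)=342325709, p(106)=384276336, p(107)=431149389, p(108)=483502844, p(109)=541946240, p(110)=607163746, p(111)=679903203, p(112)=761002156, p(113)=851376628, p(114)=952050665, p(115)=1064144451, p(116)=1188908248, p(117)=1327710076, p(118)=1482074143, p(119)=1653668665, p(120)=1844349560, p(121)=2056148051, p(122)=2291320912, p(123)=2552338241, p(124)=2841940500, p(125)=3163127352, p(126)=3519222692, p(127)=3913864295, p(128)=4351078600, p(129)=4835271870, p(130)=5371315400, p(131)=5964539504, p(132)=6620830889, p(133)=7346629512, p(134)=8149040695, p(135)=9035836076, p(136)=10015581680, p(137)=11097645016, p(138)=12292341831, p(139)=13610949895, p(140)=15065878135, p(141)=16670689208, p(142)=18440293320, p(143)=20390982757, p(144)=22540654445, p(145)=24908858009, p(146)=27517052599, p(147)=30388671978, p(148)=33549419497, p(149)=37027355200, p(150)=40853235313, p(151)=45060624582, p(152)=49686288421, p(153)=54770336324, p(154)=60356673280, p(155)=66493182097, p(156)=73232243759, p(157)=80630964769, p(158)=88751778802, p(159)=97662728555, p(160)=107438159466, p(161)=118159068427, p(162)=129913904637, p(163)=142798995930, p(164)=156919475295, p(165)=172389800255, p(166)=189334822579, p(167)=207890420102, p(168)=228204732751, p(169)=250438925115, p(170)=274768617130, p(171)=301384802048, p(172)=330495499613, p(173)=362326859895, p(174)=397125074750, p(175)=435157697830, p(176)=476715857290, p(177)=522115831195, p(178)=571701605655, p(179)=625846753120, p(180)=684957390936, p(181)=749474411781, p(182)=819876908323, p(183)=896684817527, p(184)=980462880430, p(185)=1071823774337, p(186)=1171432692373, p(187)=1280011042268, p(188)=1398341745571, p(189)=1527273599625, p(190)=1667727404093, p(191)=1820701100652, p(192)=1987276856363, p(193)=2168627105469, p(194)=2366022741845, p(195)=2580840212973, p(196)=2814570987591, p(197)=3068829878530.
Final step: p(198) = p(197) + p(196) - p(193) - p(191) + p(186) + p(183) - p(176) - p(172) + p(163) + p(158) - p(147) - p(141) + p(128) + p(121) - p(106) - p(98) + p(81) + p(72) - p(53) - p(43) + p(22) + p(11)
= 3068829878530 + 2814570987591 - 2168627105469 - 1820701100652 + 1171432692373 + 896684817527 - 476715857290 - 330495499613 + 142798995930 + 88751778802 - 30388671978 - 16670689208 + 4351078600 + 2056148051 - 384276336 - 150198136 + 18004327 + 5392783 - 329931 - 63261 + 1002 + 56
= 3345365983698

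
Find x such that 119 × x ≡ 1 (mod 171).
23

gcd(119, 171) = 1, so the inverse exists.
Extended Euclidean algorithm on (171, 119):
171 = 1 × 119 + 52  ⟹  52 = (1)·171 + (-1)·119
119 = 2 × 52 + 15  ⟹  15 = (-2)·171 + (3)·119
52 = 3 × 15 + 7  ⟹  7 = (7)·171 + (-10)·119
15 = 2 × 7 + 1  ⟹  1 = (-16)·171 + (23)·119
So (23)·119 ≡ 1 (mod 171), i.e. 119^(-1) ≡ 23 (mod 171).
Check: 119 × 23 = 2737 ≡ 1 (mod 171)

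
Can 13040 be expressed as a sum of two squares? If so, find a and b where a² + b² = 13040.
Not possible

Factorization: 13040 = 2^4 × 5 × 163
By Fermat: n is sum of two squares iff every prime p ≡ 3 (mod 4) appears to even power.
Prime(s) ≡ 3 (mod 4) with odd exponent: [(163, 1)]
Therefore 13040 cannot be expressed as a² + b².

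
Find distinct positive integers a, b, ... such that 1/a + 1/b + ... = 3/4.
1/2 + 1/4

Greedy algorithm:
3/4: ceiling(4/3) = 2, use 1/2
1/4: ceiling(4/1) = 4, use 1/4
Result: 3/4 = 1/2 + 1/4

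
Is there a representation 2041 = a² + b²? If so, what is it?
4² + 45² (a=4, b=45)

Factorization: 2041 = 13 × 157
By Fermat: n is sum of two squares iff every prime p ≡ 3 (mod 4) appears to even power.
All primes ≡ 3 (mod 4) appear to even power.
Search a = 0, 1, 2, … for 2041 - a² a perfect square: first hit at a = 4: 2041 - 16 = 2025 = 45².
2041 = 4² + 45² = 16 + 2025 ✓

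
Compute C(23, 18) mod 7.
0

Using Lucas' theorem:
Write n=23 and k=18 in base 7:
n in base 7: [3, 2]
k in base 7: [2, 4]
C(23,18) mod 7 = ∏ C(n_i, k_i) mod 7
Digit binomials (mod 7): C(3,2) = 3; C(2,4) = 0 (k_i > n_i)
Product: 3 × 0 = 0 ≡ 0 (mod 7)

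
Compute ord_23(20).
22

23 is prime, so ord(20) divides φ(23) = 22.
Divisors of 22: 1, 2, 11, 22.
Repeated squaring: 20^1 ≡ 20, 20^2 ≡ 9, 20^4 ≡ 12, 20^8 ≡ 6, 20^16 ≡ 13 (mod 23).
Test 20^d mod 23 for each divisor d in increasing order:
20^1 ≡ 20
20^2 ≡ 9
20^11 = 20^8·20^2·20^1 ≡ 22
20^22 = 20^16·20^4·20^2 ≡ 1  ← first divisor giving 1
The order is 22.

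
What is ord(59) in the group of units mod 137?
17

137 is prime, so ord(59) divides φ(137) = 136.
Divisors of 136: 1, 2, 4, 8, 17, 34, 68, 136.
Repeated squaring: 59^1 ≡ 59, 59^2 ≡ 56, 59^4 ≡ 122, 59^8 ≡ 88, 59^16 ≡ 72, 59^32 ≡ 115, 59^64 ≡ 73, 59^128 ≡ 123 (mod 137).
Test 59^d mod 137 for each divisor d in increasing order:
59^1 ≡ 59
59^2 ≡ 56
59^4 ≡ 122
59^8 ≡ 88
59^17 = 59^16·59^1 ≡ 1  ← first divisor giving 1
The order is 17.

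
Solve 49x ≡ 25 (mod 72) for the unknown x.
x ≡ 49 (mod 72)

gcd(49, 72) = 1, which divides 25, so solutions exist.
Find 49^(-1) mod 72 by the extended Euclidean algorithm:
72 = 1 × 49 + 23  ⟹  23 = (1)·72 + (-1)·49
49 = 2 × 23 + 3  ⟹  3 = (-2)·72 + (3)·49
23 = 7 × 3 + 2  ⟹  2 = (15)·72 + (-22)·49
3 = 1 × 2 + 1  ⟹  1 = (-17)·72 + (25)·49
So (25)·49 ≡ 1 (mod 72), i.e. 49^(-1) ≡ 25 (mod 72).
x ≡ 25 × 25 = 625 ≡ 49 (mod 72).
Check: 49 × 49 = 2401 ≡ 25 (mod 72).
Unique solution: x ≡ 49 (mod 72)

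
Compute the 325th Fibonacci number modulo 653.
504

Matrix identity: Q^n = [[F_(n+1), F_n], [F_n, F_(n-1)]] with Q = [[1,1],[1,0]].
n = 325 = 101000101₂. Square-and-multiply, entries mod 653:
Q^1 = [[1,1],[1,0]]
Q^2 = (Q^1)² = [[2,1],[1,1]]
Q^5 = (Q^2)²·Q = [[8,5],[5,3]]
Q^10 = (Q^5)² = [[89,55],[55,34]]
Q^20 = (Q^10)² = [[498,235],[235,263]]
Q^40 = (Q^20)² = [[237,566],[566,324]]
Q^81 = (Q^40)²·Q = [[565,397],[397,168]]
Q^162 = (Q^81)² = [[144,416],[416,381]]
Q^325 = (Q^162)²·Q = [[149,504],[504,298]]
F_325 mod 653 = Q^325[0][1] = 504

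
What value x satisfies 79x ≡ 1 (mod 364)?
235

gcd(79, 364) = 1, so the inverse exists.
Extended Euclidean algorithm on (364, 79):
364 = 4 × 79 + 48  ⟹  48 = (1)·364 + (-4)·79
79 = 1 × 48 + 31  ⟹  31 = (-1)·364 + (5)·79
48 = 1 × 31 + 17  ⟹  17 = (2)·364 + (-9)·79
31 = 1 × 17 + 14  ⟹  14 = (-3)·364 + (14)·79
17 = 1 × 14 + 3  ⟹  3 = (5)·364 + (-23)·79
14 = 4 × 3 + 2  ⟹  2 = (-23)·364 + (106)·79
3 = 1 × 2 + 1  ⟹  1 = (28)·364 + (-129)·79
So (-129)·79 ≡ 1 (mod 364), i.e. 79^(-1) ≡ -129 ≡ 235 (mod 364).
Check: 79 × 235 = 18565 ≡ 1 (mod 364)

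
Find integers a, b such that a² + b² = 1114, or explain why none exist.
5² + 33² (a=5, b=33)

Factorization: 1114 = 2 × 557
By Fermat: n is sum of two squares iff every prime p ≡ 3 (mod 4) appears to even power.
All primes ≡ 3 (mod 4) appear to even power.
Search a = 0, 1, 2, … for 1114 - a² a perfect square: first hit at a = 5: 1114 - 25 = 1089 = 33².
1114 = 5² + 33² = 25 + 1089 ✓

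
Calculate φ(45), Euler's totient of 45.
24

45 = 3^2 × 5
φ(n) = n × ∏(1 - 1/p) for each prime p dividing n
φ(45) = 45 × (1 - 1/3) × (1 - 1/5) = 24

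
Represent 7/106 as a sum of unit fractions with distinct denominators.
1/16 + 1/283 + 1/239984

Greedy algorithm:
7/106: ceiling(106/7) = 16, use 1/16
3/848: ceiling(848/3) = 283, use 1/283
1/239984: ceiling(239984/1) = 239984, use 1/239984
Result: 7/106 = 1/16 + 1/283 + 1/239984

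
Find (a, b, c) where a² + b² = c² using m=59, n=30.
(2581, 3540, 4381)

Euclid's formula: a = m² - n², b = 2mn, c = m² + n²
m = 59, n = 30
a = 59² - 30² = 3481 - 900 = 2581
b = 2 × 59 × 30 = 3540
c = 59² + 30² = 3481 + 900 = 4381
Verification: 2581² + 3540² = 6661561 + 12531600 = 19193161 = 4381² ✓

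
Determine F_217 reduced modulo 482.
219

Matrix identity: Q^n = [[F_(n+1), F_n], [F_n, F_(n-1)]] with Q = [[1,1],[1,0]].
n = 217 = 11011001₂. Square-and-multiply, entries mod 482:
Q^1 = [[1,1],[1,0]]
Q^3 = (Q^1)²·Q = [[3,2],[2,1]]
Q^6 = (Q^3)² = [[13,8],[8,5]]
Q^13 = (Q^6)²·Q = [[377,233],[233,144]]
Q^27 = (Q^13)²·Q = [[173,244],[244,411]]
Q^54 = (Q^27)² = [[295,306],[306,471]]
Q^108 = (Q^54)² = [[393,144],[144,249]]
Q^217 = (Q^108)²·Q = [[123,219],[219,386]]
F_217 mod 482 = Q^217[0][1] = 219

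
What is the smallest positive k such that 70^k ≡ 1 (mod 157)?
156

157 is prime, so ord(70) divides φ(157) = 156.
Divisors of 156: 1, 2, 3, 4, 6, 12, 13, 26, 39, 52, 78, 156.
Repeated squaring: 70^1 ≡ 70, 70^2 ≡ 33, 70^4 ≡ 147, 70^8 ≡ 100, 70^16 ≡ 109, 70^32 ≡ 106, 70^64 ≡ 89, 70^128 ≡ 71 (mod 157).
Test 70^d mod 157 for each divisor d in increasing order:
70^1 ≡ 70
70^2 ≡ 33
70^3 = 70^2·70^1 ≡ 112
70^4 ≡ 147
70^6 = 70^4·70^2 ≡ 141
70^12 = 70^8·70^4 ≡ 99
70^13 = 70^8·70^4·70^1 ≡ 22
70^26 = 70^16·70^8·70^2 ≡ 13
70^39 = 70^32·70^4·70^2·70^1 ≡ 129
70^52 = 70^32·70^16·70^4 ≡ 12
70^78 = 70^64·70^8·70^4·70^2 ≡ 156
70^156 = 70^128·70^16·70^8·70^4 ≡ 1  ← first divisor giving 1
The order is 156.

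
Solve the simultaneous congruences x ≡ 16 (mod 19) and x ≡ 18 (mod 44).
282

Using Chinese Remainder Theorem:
M = 19 × 44 = 836
M1 = 44, M2 = 19
y1 = 44^(-1) mod 19 = 16
y2 = 19^(-1) mod 44 = 7
x = (16×44×16 + 18×19×7) mod 836 = 282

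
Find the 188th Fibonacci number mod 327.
33

Matrix identity: Q^n = [[F_(n+1), F_n], [F_n, F_(n-1)]] with Q = [[1,1],[1,0]].
n = 188 = 10111100₂. Square-and-multiply, entries mod 327:
Q^1 = [[1,1],[1,0]]
Q^2 = (Q^1)² = [[2,1],[1,1]]
Q^5 = (Q^2)²·Q = [[8,5],[5,3]]
Q^11 = (Q^5)²·Q = [[144,89],[89,55]]
Q^23 = (Q^11)²·Q = [[261,208],[208,53]]
Q^47 = (Q^23)²·Q = [[117,205],[205,239]]
Q^94 = (Q^47)² = [[124,59],[59,65]]
Q^188 = (Q^94)² = [[218,33],[33,185]]
F_188 mod 327 = Q^188[0][1] = 33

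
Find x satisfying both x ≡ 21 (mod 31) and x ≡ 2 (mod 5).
52

Using Chinese Remainder Theorem:
M = 31 × 5 = 155
M1 = 5, M2 = 31
y1 = 5^(-1) mod 31 = 25
y2 = 31^(-1) mod 5 = 1
x = (21×5×25 + 2×31×1) mod 155 = 52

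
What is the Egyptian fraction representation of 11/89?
1/9 + 1/81 + 1/7209

Greedy algorithm:
11/89: ceiling(89/11) = 9, use 1/9
10/801: ceiling(801/10) = 81, use 1/81
1/7209: ceiling(7209/1) = 7209, use 1/7209
Result: 11/89 = 1/9 + 1/81 + 1/7209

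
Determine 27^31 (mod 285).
198

Repeated squaring. Binary of 31 = 11111.
27^1 ≡ 27 (mod 285); 27^2 ≡ 159 (mod 285); 27^4 ≡ 201 (mod 285); 27^8 ≡ 216 (mod 285); 27^16 ≡ 201 (mod 285)
27^31 = 27^1 × 27^2 × 27^4 × 27^8 × 27^16 ≡ 198 (mod 285)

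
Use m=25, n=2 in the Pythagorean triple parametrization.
(621, 100, 629)

Euclid's formula: a = m² - n², b = 2mn, c = m² + n²
m = 25, n = 2
a = 25² - 2² = 625 - 4 = 621
b = 2 × 25 × 2 = 100
c = 25² + 2² = 625 + 4 = 629
Verification: 621² + 100² = 385641 + 10000 = 395641 = 629² ✓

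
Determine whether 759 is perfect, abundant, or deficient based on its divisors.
deficient

Proper divisors of 759: sum = 1 + 3 + 11 + 23 + 33 + 69 + 253 = 393
Since 393 < 759, 759 is deficient.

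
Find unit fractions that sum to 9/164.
1/19 + 1/446 + 1/231623 + 1/160947410764

Greedy algorithm:
9/164: ceiling(164/9) = 19, use 1/19
7/3116: ceiling(3116/7) = 446, use 1/446
3/694868: ceiling(694868/3) = 231623, use 1/231623
1/160947410764: ceiling(160947410764/1) = 160947410764, use 1/160947410764
Result: 9/164 = 1/19 + 1/446 + 1/231623 + 1/160947410764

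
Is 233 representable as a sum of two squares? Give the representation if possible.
8² + 13² (a=8, b=13)

Factorization: 233 = 233
By Fermat: n is sum of two squares iff every prime p ≡ 3 (mod 4) appears to even power.
All primes ≡ 3 (mod 4) appear to even power.
Search a = 0, 1, 2, … for 233 - a² a perfect square: first hit at a = 8: 233 - 64 = 169 = 13².
233 = 8² + 13² = 64 + 169 ✓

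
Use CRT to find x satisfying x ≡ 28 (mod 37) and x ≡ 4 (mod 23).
694

Using Chinese Remainder Theorem:
M = 37 × 23 = 851
M1 = 23, M2 = 37
y1 = 23^(-1) mod 37 = 29
y2 = 37^(-1) mod 23 = 5
x = (28×23×29 + 4×37×5) mod 851 = 694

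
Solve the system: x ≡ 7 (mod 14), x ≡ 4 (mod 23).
119

Using Chinese Remainder Theorem:
M = 14 × 23 = 322
M1 = 23, M2 = 14
y1 = 23^(-1) mod 14 = 11
y2 = 14^(-1) mod 23 = 5
x = (7×23×11 + 4×14×5) mod 322 = 119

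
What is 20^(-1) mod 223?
145

gcd(20, 223) = 1, so the inverse exists.
Extended Euclidean algorithm on (223, 20):
223 = 11 × 20 + 3  ⟹  3 = (1)·223 + (-11)·20
20 = 6 × 3 + 2  ⟹  2 = (-6)·223 + (67)·20
3 = 1 × 2 + 1  ⟹  1 = (7)·223 + (-78)·20
So (-78)·20 ≡ 1 (mod 223), i.e. 20^(-1) ≡ -78 ≡ 145 (mod 223).
Check: 20 × 145 = 2900 ≡ 1 (mod 223)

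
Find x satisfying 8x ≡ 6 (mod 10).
x ≡ 2 (mod 5)

gcd(8, 10) = 2, which divides 6, so solutions exist.
Divide through by 2: 4x ≡ 3 (mod 5).
Find 4^(-1) mod 5 by the extended Euclidean algorithm:
5 = 1 × 4 + 1  ⟹  1 = (1)·5 + (-1)·4
So (-1)·4 ≡ 1 (mod 5), i.e. 4^(-1) ≡ -1 ≡ 4 (mod 5).
x ≡ 4 × 3 = 12 ≡ 2 (mod 5).
Check: 8 × 2 = 16 ≡ 6 (mod 10).
x ≡ 2 (mod 5), giving 2 solutions mod 10.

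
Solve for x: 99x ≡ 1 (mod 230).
79

gcd(99, 230) = 1, so the inverse exists.
Extended Euclidean algorithm on (230, 99):
230 = 2 × 99 + 32  ⟹  32 = (1)·230 + (-2)·99
99 = 3 × 32 + 3  ⟹  3 = (-3)·230 + (7)·99
32 = 10 × 3 + 2  ⟹  2 = (31)·230 + (-72)·99
3 = 1 × 2 + 1  ⟹  1 = (-34)·230 + (79)·99
So (79)·99 ≡ 1 (mod 230), i.e. 99^(-1) ≡ 79 (mod 230).
Check: 99 × 79 = 7821 ≡ 1 (mod 230)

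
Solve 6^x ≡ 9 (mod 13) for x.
4

Baby-step giant-step with step n = ⌈√13⌉ = 4.
Baby steps 6^j mod 13 (j:value) for j=0..3: 0:1, 1:6, 2:10, 3:8.
Giant-step multiplier: 6^(-4) ≡ 6^(12-4) = 6^8 ≡ 3 (mod 13).
Giant steps γ_i = 9·3^i mod 13: γ_0=9, γ_1=1 (in table at j=0).
x = i·n + j = 1·4 + 0 = 4.
Check: 6^4 ≡ 9 (mod 13).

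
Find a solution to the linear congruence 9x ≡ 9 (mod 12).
x ≡ 1 (mod 4)

gcd(9, 12) = 3, which divides 9, so solutions exist.
Divide through by 3: 3x ≡ 3 (mod 4).
Find 3^(-1) mod 4 by the extended Euclidean algorithm:
4 = 1 × 3 + 1  ⟹  1 = (1)·4 + (-1)·3
So (-1)·3 ≡ 1 (mod 4), i.e. 3^(-1) ≡ -1 ≡ 3 (mod 4).
x ≡ 3 × 3 = 9 ≡ 1 (mod 4).
Check: 9 × 1 = 9 ≡ 9 (mod 12).
x ≡ 1 (mod 4), giving 3 solutions mod 12.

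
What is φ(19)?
18

19 = 19
φ(n) = n × ∏(1 - 1/p) for each prime p dividing n
φ(19) = 19 × (1 - 1/19) = 18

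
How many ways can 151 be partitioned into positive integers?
45060624582

p(n) counts ways to write n as a sum of positive integers (order ignored).
Euler's pentagonal recurrence: p(k) = p(k-1) + p(k-2) - p(k-5) - p(k-7) + p(k-12) + p(k-15) - ... (offsets j(3j∓1)/2, signs ++--, p(0)=1, p(<0)=0).
DP table for k = 0..150: p(0)=1, p(1)=1, p(2)=2, p(3)=3, p(4)=5, p(5)=7, p(6)=11, p(7)=15, p(8)=22, p(9)=30, p(10)=42, p(11)=56, p(12)=77, p(13)=101, p(14)=135, p(15)=176, p(16)=231, p(17)=297, p(18)=385, p(19)=490, p(20)=627, p(21)=792, p(22)=1002, p(23)=1255, p(24)=1575, p(25)=1958, p(26)=2436, p(27)=3010, p(28)=3718, p(29)=4565, p(30)=5604, p(31)=6842, p(32)=8349, p(33)=10143, p(34)=12310, p(35)=14883, p(36)=17977, p(37)=21637, p(38)=26015, p(39)=31185, p(40)=37338, p(41)=44583, p(42)=53174, p(43)=63261, p(44)=75175, p(45)=89134, p(46)=105558, p(47)=124754, p(48)=147273, p(49)=173525, p(50)=204226, p(51)=239943, p(52)=281589, p(53)=329931, p(54)=386155, p(55)=451276, p(56)=526823, p(57)=614154, p(58)=715220, p(59)=831820, p(60)=966467, p(61)=1121505, p(62)=1300156, p(63)=1505499, p(64)=1741630, p(65)=2012558, p(66)=2323520, p(67)=2679689, p(68)=3087735, p(69)=3554345, p(70)=4087968, p(71)=4697205, p(72)=5392783, p(73)=6185689, p(74)=7089500, p(75)=8118264, p(76)=9289091, p(77)=10619863, p(78)=12132164, p(79)=13848650, p(80)=15796476, p(81)=18004327, p(82)=20506255, p(83)=23338469, p(84)=26543660, p(85)=30167357, p(86)=34262962, p(87)=38887673, p(88)=44108109, p(89)=49995925, p(90)=56634173, p(91)=64112359, p(92)=72533807, p(93)=82010177, p(94)=92669720, p(95)=104651419, p(96)=118114304, p(97)=133230930, p(98)=150198136, p(99)=169229875, p(100)=190569292, p(101)=214481126, p(102)=241265379, p(103)=271248950, p(104)=304801365, p(105)=342325709, p(106)=384276336, p(107)=431149389, p(108)=483502844, p(109)=541946240, p(110)=607163746, p(111)=679903203, p(112)=761002156, p(113)=851376628, p(114)=952050665, p(115)=1064144451, p(116)=1188908248, p(117)=1327710076, p(118)=1482074143, p(119)=1653668665, p(120)=1844349560, p(121)=2056148051, p(122)=2291320912, p(123)=2552338241, p(124)=2841940500, p(125)=3163127352, p(126)=3519222692, p(127)=3913864295, p(128)=4351078600, p(129)=4835271870, p(130)=5371315400, p(131)=5964539504, p(132)=6620830889, p(133)=7346629512, p(134)=8149040695, p(135)=9035836076, p(136)=10015581680, p(137)=11097645016, p(138)=12292341831, p(139)=13610949895, p(140)=15065878135, p(141)=16670689208, p(142)=18440293320, p(143)=20390982757, p(144)=22540654445, p(145)=24908858009, p(146)=27517052599, p(147)=30388671978, p(148)=33549419497, p(149)=37027355200, p(150)=40853235313.
Final step: p(151) = p(150) + p(149) - p(146) - p(144) + p(139) + p(136) - p(129) - p(125) + p(116) + p(111) - p(100) - p(94) + p(81) + p(74) - p(59) - p(51) + p(34) + p(25) - p(6)
= 40853235313 + 37027355200 - 27517052599 - 22540654445 + 13610949895 + 10015581680 - 4835271870 - 3163127352 + 1188908248 + 679903203 - 190569292 - 92669720 + 18004327 + 7089500 - 831820 - 239943 + 12310 + 1958 - 11
= 45060624582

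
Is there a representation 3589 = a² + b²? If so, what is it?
15² + 58² (a=15, b=58)

Factorization: 3589 = 37 × 97
By Fermat: n is sum of two squares iff every prime p ≡ 3 (mod 4) appears to even power.
All primes ≡ 3 (mod 4) appear to even power.
Search a = 0, 1, 2, … for 3589 - a² a perfect square: first hit at a = 15: 3589 - 225 = 3364 = 58².
3589 = 15² + 58² = 225 + 3364 ✓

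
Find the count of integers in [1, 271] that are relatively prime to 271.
270

271 = 271
φ(n) = n × ∏(1 - 1/p) for each prime p dividing n
φ(271) = 271 × (1 - 1/271) = 270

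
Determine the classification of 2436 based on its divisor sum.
abundant

Proper divisors of 2436: sum = 1 + 2 + 3 + 4 + 6 + 7 + 12 + 14 + ... + 406 + 609 + 812 + 1218 (23 divisors) = 4284
Since 4284 > 2436, 2436 is abundant.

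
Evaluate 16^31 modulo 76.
24

Repeated squaring. Binary of 31 = 11111.
16^1 ≡ 16 (mod 76); 16^2 ≡ 28 (mod 76); 16^4 ≡ 24 (mod 76); 16^8 ≡ 44 (mod 76); 16^16 ≡ 36 (mod 76)
16^31 = 16^1 × 16^2 × 16^4 × 16^8 × 16^16 ≡ 24 (mod 76)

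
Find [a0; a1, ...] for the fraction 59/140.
[0; 2, 2, 1, 2, 7]

Euclidean algorithm steps:
59 = 0 × 140 + 59
140 = 2 × 59 + 22
59 = 2 × 22 + 15
22 = 1 × 15 + 7
15 = 2 × 7 + 1
7 = 7 × 1 + 0
Continued fraction: [0; 2, 2, 1, 2, 7]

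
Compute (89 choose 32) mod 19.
4

Using Lucas' theorem:
Write n=89 and k=32 in base 19:
n in base 19: [4, 13]
k in base 19: [1, 13]
C(89,32) mod 19 = ∏ C(n_i, k_i) mod 19
Digit binomials (mod 19): C(4,1) = 4; C(13,13) = 1
Product: 4 × 1 = 4 ≡ 4 (mod 19)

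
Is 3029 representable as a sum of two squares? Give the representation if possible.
2² + 55² (a=2, b=55)

Factorization: 3029 = 13 × 233
By Fermat: n is sum of two squares iff every prime p ≡ 3 (mod 4) appears to even power.
All primes ≡ 3 (mod 4) appear to even power.
Search a = 0, 1, 2, … for 3029 - a² a perfect square: first hit at a = 2: 3029 - 4 = 3025 = 55².
3029 = 2² + 55² = 4 + 3025 ✓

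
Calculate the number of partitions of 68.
3087735

p(n) counts ways to write n as a sum of positive integers (order ignored).
Euler's pentagonal recurrence: p(k) = p(k-1) + p(k-2) - p(k-5) - p(k-7) + p(k-12) + p(k-15) - ... (offsets j(3j∓1)/2, signs ++--, p(0)=1, p(<0)=0).
DP table for k = 0..67: p(0)=1, p(1)=1, p(2)=2, p(3)=3, p(4)=5, p(5)=7, p(6)=11, p(7)=15, p(8)=22, p(9)=30, p(10)=42, p(11)=56, p(12)=77, p(13)=101, p(14)=135, p(15)=176, p(16)=231, p(17)=297, p(18)=385, p(19)=490, p(20)=627, p(21)=792, p(22)=1002, p(23)=1255, p(24)=1575, p(25)=1958, p(26)=2436, p(27)=3010, p(28)=3718, p(29)=4565, p(30)=5604, p(31)=6842, p(32)=8349, p(33)=10143, p(34)=12310, p(35)=14883, p(36)=17977, p(37)=21637, p(38)=26015, p(39)=31185, p(40)=37338, p(41)=44583, p(42)=53174, p(43)=63261, p(44)=75175, p(45)=89134, p(46)=105558, p(47)=124754, p(48)=147273, p(49)=173525, p(50)=204226, p(51)=239943, p(52)=281589, p(53)=329931, p(54)=386155, p(55)=451276, p(56)=526823, p(57)=614154, p(58)=715220, p(59)=831820, p(60)=966467, p(61)=1121505, p(62)=1300156, p(63)=1505499, p(64)=1741630, p(65)=2012558, p(66)=2323520, p(67)=2679689.
Final step: p(68) = p(67) + p(66) - p(63) - p(61) + p(56) + p(53) - p(46) - p(42) + p(33) + p(28) - p(17) - p(11)
= 2679689 + 2323520 - 1505499 - 1121505 + 526823 + 329931 - 105558 - 53174 + 10143 + 3718 - 297 - 56
= 3087735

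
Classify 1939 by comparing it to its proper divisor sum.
deficient

Proper divisors of 1939: sum = 1 + 7 + 277 = 285
Since 285 < 1939, 1939 is deficient.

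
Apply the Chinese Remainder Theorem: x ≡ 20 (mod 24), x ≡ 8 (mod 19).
236

Using Chinese Remainder Theorem:
M = 24 × 19 = 456
M1 = 19, M2 = 24
y1 = 19^(-1) mod 24 = 19
y2 = 24^(-1) mod 19 = 4
x = (20×19×19 + 8×24×4) mod 456 = 236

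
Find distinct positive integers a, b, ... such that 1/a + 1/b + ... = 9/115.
1/13 + 1/748 + 1/1118260

Greedy algorithm:
9/115: ceiling(115/9) = 13, use 1/13
2/1495: ceiling(1495/2) = 748, use 1/748
1/1118260: ceiling(1118260/1) = 1118260, use 1/1118260
Result: 9/115 = 1/13 + 1/748 + 1/1118260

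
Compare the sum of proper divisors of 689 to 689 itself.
deficient

Proper divisors of 689: sum = 1 + 13 + 53 = 67
Since 67 < 689, 689 is deficient.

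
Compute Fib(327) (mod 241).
47

Matrix identity: Q^n = [[F_(n+1), F_n], [F_n, F_(n-1)]] with Q = [[1,1],[1,0]].
n = 327 = 101000111₂. Square-and-multiply, entries mod 241:
Q^1 = [[1,1],[1,0]]
Q^2 = (Q^1)² = [[2,1],[1,1]]
Q^5 = (Q^2)²·Q = [[8,5],[5,3]]
Q^10 = (Q^5)² = [[89,55],[55,34]]
Q^20 = (Q^10)² = [[101,17],[17,84]]
Q^40 = (Q^20)² = [[127,12],[12,115]]
Q^81 = (Q^40)²·Q = [[138,126],[126,12]]
Q^163 = (Q^81)²·Q = [[77,216],[216,102]]
Q^327 = (Q^163)²·Q = [[151,47],[47,104]]
F_327 mod 241 = Q^327[0][1] = 47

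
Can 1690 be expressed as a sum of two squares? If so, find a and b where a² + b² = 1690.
3² + 41² (a=3, b=41)

Factorization: 1690 = 2 × 5 × 13^2
By Fermat: n is sum of two squares iff every prime p ≡ 3 (mod 4) appears to even power.
All primes ≡ 3 (mod 4) appear to even power.
Search a = 0, 1, 2, … for 1690 - a² a perfect square: first hit at a = 3: 1690 - 9 = 1681 = 41².
1690 = 3² + 41² = 9 + 1681 ✓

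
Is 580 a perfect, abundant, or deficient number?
abundant

Proper divisors of 580: sum = 1 + 2 + 4 + 5 + 10 + 20 + 29 + 58 + 116 + 145 + 290 = 680
Since 680 > 580, 580 is abundant.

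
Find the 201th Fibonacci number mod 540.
286

Matrix identity: Q^n = [[F_(n+1), F_n], [F_n, F_(n-1)]] with Q = [[1,1],[1,0]].
n = 201 = 11001001₂. Square-and-multiply, entries mod 540:
Q^1 = [[1,1],[1,0]]
Q^3 = (Q^1)²·Q = [[3,2],[2,1]]
Q^6 = (Q^3)² = [[13,8],[8,5]]
Q^12 = (Q^6)² = [[233,144],[144,89]]
Q^25 = (Q^12)²·Q = [[433,505],[505,468]]
Q^50 = (Q^25)² = [[254,325],[325,469]]
Q^100 = (Q^50)² = [[41,75],[75,506]]
Q^201 = (Q^100)²·Q = [[271,286],[286,525]]
F_201 mod 540 = Q^201[0][1] = 286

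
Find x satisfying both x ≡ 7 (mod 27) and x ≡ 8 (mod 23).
169

Using Chinese Remainder Theorem:
M = 27 × 23 = 621
M1 = 23, M2 = 27
y1 = 23^(-1) mod 27 = 20
y2 = 27^(-1) mod 23 = 6
x = (7×23×20 + 8×27×6) mod 621 = 169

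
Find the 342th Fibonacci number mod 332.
8

Matrix identity: Q^n = [[F_(n+1), F_n], [F_n, F_(n-1)]] with Q = [[1,1],[1,0]].
n = 342 = 101010110₂. Square-and-multiply, entries mod 332:
Q^1 = [[1,1],[1,0]]
Q^2 = (Q^1)² = [[2,1],[1,1]]
Q^5 = (Q^2)²·Q = [[8,5],[5,3]]
Q^10 = (Q^5)² = [[89,55],[55,34]]
Q^21 = (Q^10)²·Q = [[115,322],[322,125]]
Q^42 = (Q^21)² = [[45,256],[256,121]]
Q^85 = (Q^42)²·Q = [[165,165],[165,0]]
Q^171 = (Q^85)²·Q = [[3,2],[2,1]]
Q^342 = (Q^171)² = [[13,8],[8,5]]
F_342 mod 332 = Q^342[0][1] = 8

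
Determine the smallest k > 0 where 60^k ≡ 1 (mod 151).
50

151 is prime, so ord(60) divides φ(151) = 150.
Divisors of 150: 1, 2, 3, 5, 6, 10, 15, 25, 30, 50, 75, 150.
Repeated squaring: 60^1 ≡ 60, 60^2 ≡ 127, 60^4 ≡ 123, 60^8 ≡ 29, 60^16 ≡ 86, 60^32 ≡ 148, 60^64 ≡ 9, 60^128 ≡ 81 (mod 151).
Test 60^d mod 151 for each divisor d in increasing order:
60^1 ≡ 60
60^2 ≡ 127
60^3 = 60^2·60^1 ≡ 70
60^5 = 60^4·60^1 ≡ 132
60^6 = 60^4·60^2 ≡ 68
60^10 = 60^8·60^2 ≡ 59
60^15 = 60^8·60^4·60^2·60^1 ≡ 87
60^25 = 60^16·60^8·60^1 ≡ 150
60^30 = 60^16·60^8·60^4·60^2 ≡ 19
60^50 = 60^32·60^16·60^2 ≡ 1  ← first divisor giving 1
The order is 50.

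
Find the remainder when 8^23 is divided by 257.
32

Repeated squaring. Binary of 23 = 10111.
8^1 ≡ 8 (mod 257); 8^2 ≡ 64 (mod 257); 8^4 ≡ 241 (mod 257); 8^8 ≡ 256 (mod 257); 8^16 ≡ 1 (mod 257)
8^23 = 8^1 × 8^2 × 8^4 × 8^16 ≡ 32 (mod 257)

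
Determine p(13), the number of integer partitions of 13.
101

p(n) counts ways to write n as a sum of positive integers (order ignored).
Euler's pentagonal recurrence: p(k) = p(k-1) + p(k-2) - p(k-5) - p(k-7) + p(k-12) + p(k-15) - ... (offsets j(3j∓1)/2, signs ++--, p(0)=1, p(<0)=0).
DP table for k = 0..12: p(0)=1, p(1)=1, p(2)=2, p(3)=3, p(4)=5, p(5)=7, p(6)=11, p(7)=15, p(8)=22, p(9)=30, p(10)=42, p(11)=56, p(12)=77.
Final step: p(13) = p(12) + p(11) - p(8) - p(6) + p(1)
= 77 + 56 - 22 - 11 + 1
= 101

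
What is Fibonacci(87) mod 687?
394

Matrix identity: Q^n = [[F_(n+1), F_n], [F_n, F_(n-1)]] with Q = [[1,1],[1,0]].
n = 87 = 1010111₂. Square-and-multiply, entries mod 687:
Q^1 = [[1,1],[1,0]]
Q^2 = (Q^1)² = [[2,1],[1,1]]
Q^5 = (Q^2)²·Q = [[8,5],[5,3]]
Q^10 = (Q^5)² = [[89,55],[55,34]]
Q^21 = (Q^10)²·Q = [[536,641],[641,582]]
Q^43 = (Q^21)²·Q = [[282,185],[185,97]]
Q^87 = (Q^43)²·Q = [[435,394],[394,41]]
F_87 mod 687 = Q^87[0][1] = 394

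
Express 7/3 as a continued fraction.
[2; 3]

Euclidean algorithm steps:
7 = 2 × 3 + 1
3 = 3 × 1 + 0
Continued fraction: [2; 3]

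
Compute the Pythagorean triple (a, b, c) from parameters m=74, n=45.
(3451, 6660, 7501)

Euclid's formula: a = m² - n², b = 2mn, c = m² + n²
m = 74, n = 45
a = 74² - 45² = 5476 - 2025 = 3451
b = 2 × 74 × 45 = 6660
c = 74² + 45² = 5476 + 2025 = 7501
Verification: 3451² + 6660² = 11909401 + 44355600 = 56265001 = 7501² ✓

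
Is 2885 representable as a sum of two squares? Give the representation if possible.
22² + 49² (a=22, b=49)

Factorization: 2885 = 5 × 577
By Fermat: n is sum of two squares iff every prime p ≡ 3 (mod 4) appears to even power.
All primes ≡ 3 (mod 4) appear to even power.
Search a = 0, 1, 2, … for 2885 - a² a perfect square: first hit at a = 22: 2885 - 484 = 2401 = 49².
2885 = 22² + 49² = 484 + 2401 ✓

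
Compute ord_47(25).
23

47 is prime, so ord(25) divides φ(47) = 46.
Divisors of 46: 1, 2, 23, 46.
Repeated squaring: 25^1 ≡ 25, 25^2 ≡ 14, 25^4 ≡ 8, 25^8 ≡ 17, 25^16 ≡ 7, 25^32 ≡ 2 (mod 47).
Test 25^d mod 47 for each divisor d in increasing order:
25^1 ≡ 25
25^2 ≡ 14
25^23 = 25^16·25^4·25^2·25^1 ≡ 1  ← first divisor giving 1
The order is 23.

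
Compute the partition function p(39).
31185

p(n) counts ways to write n as a sum of positive integers (order ignored).
Euler's pentagonal recurrence: p(k) = p(k-1) + p(k-2) - p(k-5) - p(k-7) + p(k-12) + p(k-15) - ... (offsets j(3j∓1)/2, signs ++--, p(0)=1, p(<0)=0).
DP table for k = 0..38: p(0)=1, p(1)=1, p(2)=2, p(3)=3, p(4)=5, p(5)=7, p(6)=11, p(7)=15, p(8)=22, p(9)=30, p(10)=42, p(11)=56, p(12)=77, p(13)=101, p(14)=135, p(15)=176, p(16)=231, p(17)=297, p(18)=385, p(19)=490, p(20)=627, p(21)=792, p(22)=1002, p(23)=1255, p(24)=1575, p(25)=1958, p(26)=2436, p(27)=3010, p(28)=3718, p(29)=4565, p(30)=5604, p(31)=6842, p(32)=8349, p(33)=10143, p(34)=12310, p(35)=14883, p(36)=17977, p(37)=21637, p(38)=26015.
Final step: p(39) = p(38) + p(37) - p(34) - p(32) + p(27) + p(24) - p(17) - p(13) + p(4)
= 26015 + 21637 - 12310 - 8349 + 3010 + 1575 - 297 - 101 + 5
= 31185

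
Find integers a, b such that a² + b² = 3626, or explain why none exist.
35² + 49² (a=35, b=49)

Factorization: 3626 = 2 × 7^2 × 37
By Fermat: n is sum of two squares iff every prime p ≡ 3 (mod 4) appears to even power.
All primes ≡ 3 (mod 4) appear to even power.
Search a = 0, 1, 2, … for 3626 - a² a perfect square: first hit at a = 35: 3626 - 1225 = 2401 = 49².
3626 = 35² + 49² = 1225 + 2401 ✓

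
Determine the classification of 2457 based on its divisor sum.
deficient

Proper divisors of 2457: sum = 1 + 3 + 7 + 9 + 13 + 21 + 27 + 39 + 63 + 91 + 117 + 189 + 273 + 351 + 819 = 2023
Since 2023 < 2457, 2457 is deficient.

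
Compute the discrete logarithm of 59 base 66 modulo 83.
46

Baby-step giant-step with step n = ⌈√83⌉ = 10.
Baby steps 66^j mod 83 (j:value) for j=0..9: 0:1, 1:66, 2:40, 3:67, 4:23, 5:24, 6:7, 7:47, 8:31, 9:54.
Giant-step multiplier: 66^(-10) ≡ 66^(82-10) = 66^72 ≡ 33 (mod 83).
Giant steps γ_i = 59·33^i mod 83: γ_0=59, γ_1=38, γ_2=9, γ_3=48, γ_4=7 (in table at j=6).
x = i·n + j = 4·10 + 6 = 46.
Check: 66^46 ≡ 59 (mod 83).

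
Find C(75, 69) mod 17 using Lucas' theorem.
7

Using Lucas' theorem:
Write n=75 and k=69 in base 17:
n in base 17: [4, 7]
k in base 17: [4, 1]
C(75,69) mod 17 = ∏ C(n_i, k_i) mod 17
Digit binomials (mod 17): C(4,4) = 1; C(7,1) = 7
Product: 1 × 7 = 7 ≡ 7 (mod 17)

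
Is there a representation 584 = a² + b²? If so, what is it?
10² + 22² (a=10, b=22)

Factorization: 584 = 2^3 × 73
By Fermat: n is sum of two squares iff every prime p ≡ 3 (mod 4) appears to even power.
All primes ≡ 3 (mod 4) appear to even power.
Search a = 0, 1, 2, … for 584 - a² a perfect square: first hit at a = 10: 584 - 100 = 484 = 22².
584 = 10² + 22² = 100 + 484 ✓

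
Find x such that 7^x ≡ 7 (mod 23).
1

Baby-step giant-step with step n = ⌈√23⌉ = 5.
Baby steps 7^j mod 23 (j:value) for j=0..4: 0:1, 1:7, 2:3, 3:21, 4:9.
h = 7 is already in the table at j=1, so x = 1.
Check: 7^1 ≡ 7 (mod 23).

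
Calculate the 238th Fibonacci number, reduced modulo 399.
41

Matrix identity: Q^n = [[F_(n+1), F_n], [F_n, F_(n-1)]] with Q = [[1,1],[1,0]].
n = 238 = 11101110₂. Square-and-multiply, entries mod 399:
Q^1 = [[1,1],[1,0]]
Q^3 = (Q^1)²·Q = [[3,2],[2,1]]
Q^7 = (Q^3)²·Q = [[21,13],[13,8]]
Q^14 = (Q^7)² = [[211,377],[377,233]]
Q^29 = (Q^14)²·Q = [[125,317],[317,207]]
Q^59 = (Q^29)²·Q = [[312,5],[5,307]]
Q^119 = (Q^59)²·Q = [[315,13],[13,302]]
Q^238 = (Q^119)² = [[43,41],[41,2]]
F_238 mod 399 = Q^238[0][1] = 41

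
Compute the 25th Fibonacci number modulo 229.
142

Matrix identity: Q^n = [[F_(n+1), F_n], [F_n, F_(n-1)]] with Q = [[1,1],[1,0]].
n = 25 = 11001₂. Square-and-multiply, entries mod 229:
Q^1 = [[1,1],[1,0]]
Q^3 = (Q^1)²·Q = [[3,2],[2,1]]
Q^6 = (Q^3)² = [[13,8],[8,5]]
Q^12 = (Q^6)² = [[4,144],[144,89]]
Q^25 = (Q^12)²·Q = [[23,142],[142,110]]
F_25 mod 229 = Q^25[0][1] = 142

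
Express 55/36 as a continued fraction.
[1; 1, 1, 8, 2]

Euclidean algorithm steps:
55 = 1 × 36 + 19
36 = 1 × 19 + 17
19 = 1 × 17 + 2
17 = 8 × 2 + 1
2 = 2 × 1 + 0
Continued fraction: [1; 1, 1, 8, 2]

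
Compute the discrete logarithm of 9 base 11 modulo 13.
8

Baby-step giant-step with step n = ⌈√13⌉ = 4.
Baby steps 11^j mod 13 (j:value) for j=0..3: 0:1, 1:11, 2:4, 3:5.
Giant-step multiplier: 11^(-4) ≡ 11^(12-4) = 11^8 ≡ 9 (mod 13).
Giant steps γ_i = 9·9^i mod 13: γ_0=9, γ_1=3, γ_2=1 (in table at j=0).
x = i·n + j = 2·4 + 0 = 8.
Check: 11^8 ≡ 9 (mod 13).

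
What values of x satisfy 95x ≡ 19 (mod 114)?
x ≡ 5 (mod 6)

gcd(95, 114) = 19, which divides 19, so solutions exist.
Divide through by 19: 5x ≡ 1 (mod 6).
Find 5^(-1) mod 6 by the extended Euclidean algorithm:
6 = 1 × 5 + 1  ⟹  1 = (1)·6 + (-1)·5
So (-1)·5 ≡ 1 (mod 6), i.e. 5^(-1) ≡ -1 ≡ 5 (mod 6).
x ≡ 5 × 1 = 5 ≡ 5 (mod 6).
Check: 95 × 5 = 475 ≡ 19 (mod 114).
x ≡ 5 (mod 6), giving 19 solutions mod 114.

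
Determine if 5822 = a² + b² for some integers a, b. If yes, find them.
Not possible

Factorization: 5822 = 2 × 41 × 71
By Fermat: n is sum of two squares iff every prime p ≡ 3 (mod 4) appears to even power.
Prime(s) ≡ 3 (mod 4) with odd exponent: [(71, 1)]
Therefore 5822 cannot be expressed as a² + b².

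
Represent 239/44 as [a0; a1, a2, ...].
[5; 2, 3, 6]

Euclidean algorithm steps:
239 = 5 × 44 + 19
44 = 2 × 19 + 6
19 = 3 × 6 + 1
6 = 6 × 1 + 0
Continued fraction: [5; 2, 3, 6]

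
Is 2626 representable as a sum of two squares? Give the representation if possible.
5² + 51² (a=5, b=51)

Factorization: 2626 = 2 × 13 × 101
By Fermat: n is sum of two squares iff every prime p ≡ 3 (mod 4) appears to even power.
All primes ≡ 3 (mod 4) appear to even power.
Search a = 0, 1, 2, … for 2626 - a² a perfect square: first hit at a = 5: 2626 - 25 = 2601 = 51².
2626 = 5² + 51² = 25 + 2601 ✓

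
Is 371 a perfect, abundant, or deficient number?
deficient

Proper divisors of 371: sum = 1 + 7 + 53 = 61
Since 61 < 371, 371 is deficient.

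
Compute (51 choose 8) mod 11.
0

Using Lucas' theorem:
Write n=51 and k=8 in base 11:
n in base 11: [4, 7]
k in base 11: [0, 8]
C(51,8) mod 11 = ∏ C(n_i, k_i) mod 11
Digit binomials (mod 11): C(4,0) = 1; C(7,8) = 0 (k_i > n_i)
Product: 1 × 0 = 0 ≡ 0 (mod 11)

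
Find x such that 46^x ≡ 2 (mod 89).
40

Baby-step giant-step with step n = ⌈√89⌉ = 10.
Baby steps 46^j mod 89 (j:value) for j=0..9: 0:1, 1:46, 2:69, 3:59, 4:44, 5:66, 6:10, 7:15, 8:67, 9:56.
Giant-step multiplier: 46^(-10) ≡ 46^(88-10) = 46^78 ≡ 71 (mod 89).
Giant steps γ_i = 2·71^i mod 89: γ_0=2, γ_1=53, γ_2=25, γ_3=84, γ_4=1 (in table at j=0).
x = i·n + j = 4·10 + 0 = 40.
Check: 46^40 ≡ 2 (mod 89).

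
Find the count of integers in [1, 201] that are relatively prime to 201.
132

201 = 3 × 67
φ(n) = n × ∏(1 - 1/p) for each prime p dividing n
φ(201) = 201 × (1 - 1/3) × (1 - 1/67) = 132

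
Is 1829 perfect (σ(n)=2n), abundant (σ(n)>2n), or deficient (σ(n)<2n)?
deficient

Proper divisors of 1829: sum = 1 + 31 + 59 = 91
Since 91 < 1829, 1829 is deficient.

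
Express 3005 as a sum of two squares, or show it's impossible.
14² + 53² (a=14, b=53)

Factorization: 3005 = 5 × 601
By Fermat: n is sum of two squares iff every prime p ≡ 3 (mod 4) appears to even power.
All primes ≡ 3 (mod 4) appear to even power.
Search a = 0, 1, 2, … for 3005 - a² a perfect square: first hit at a = 14: 3005 - 196 = 2809 = 53².
3005 = 14² + 53² = 196 + 2809 ✓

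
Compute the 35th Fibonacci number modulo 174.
71

Matrix identity: Q^n = [[F_(n+1), F_n], [F_n, F_(n-1)]] with Q = [[1,1],[1,0]].
n = 35 = 100011₂. Square-and-multiply, entries mod 174:
Q^1 = [[1,1],[1,0]]
Q^2 = (Q^1)² = [[2,1],[1,1]]
Q^4 = (Q^2)² = [[5,3],[3,2]]
Q^8 = (Q^4)² = [[34,21],[21,13]]
Q^17 = (Q^8)²·Q = [[148,31],[31,117]]
Q^35 = (Q^17)²·Q = [[108,71],[71,37]]
F_35 mod 174 = Q^35[0][1] = 71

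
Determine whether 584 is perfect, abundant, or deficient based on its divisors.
deficient

Proper divisors of 584: sum = 1 + 2 + 4 + 8 + 73 + 146 + 292 = 526
Since 526 < 584, 584 is deficient.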